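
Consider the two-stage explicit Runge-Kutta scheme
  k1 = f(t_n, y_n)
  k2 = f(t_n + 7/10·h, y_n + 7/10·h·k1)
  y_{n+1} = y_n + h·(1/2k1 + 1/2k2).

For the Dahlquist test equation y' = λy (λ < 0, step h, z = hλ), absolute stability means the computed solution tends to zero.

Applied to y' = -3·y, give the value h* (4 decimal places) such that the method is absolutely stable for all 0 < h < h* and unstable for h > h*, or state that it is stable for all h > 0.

(-2.8571,0); λ=-3 ⇒ h* = (20/7)/3 = 0.9524.

Set f=λy, z=hλ:
  k1=λy_n ⇒ h·k1=z·y_n;  k2=λ(1+7/10z)y_n ⇒ h·k2=z(1+7/10z)y_n
  y_{n+1}/y_n = 1 + 1/2z + 1/2z(1+7/10z) = 1 + z + 7/20z²
  R(z) = 1 + z + 7/20z².

Find x<0 with |R(x)|<1.
x=-1.62: |R|=0.2985
R=1: x+7/20x²=0 ⇒ x=−20/7=-2.8571; min R=1−1/(4·7/20)=0.2857>−1
Confirm numerically:
  x=-2.790: |R|=0.93443 <1
  x=-2.453: |R|=0.65302 <1
  x=-1.644: |R|=0.30196 <1
  x=-3.195: |R|=1.37781 >1
  x=-3.053: |R|=1.20928 >1
  x=-3.032: |R|=1.18556 >1
Interval (-2.8571, 0).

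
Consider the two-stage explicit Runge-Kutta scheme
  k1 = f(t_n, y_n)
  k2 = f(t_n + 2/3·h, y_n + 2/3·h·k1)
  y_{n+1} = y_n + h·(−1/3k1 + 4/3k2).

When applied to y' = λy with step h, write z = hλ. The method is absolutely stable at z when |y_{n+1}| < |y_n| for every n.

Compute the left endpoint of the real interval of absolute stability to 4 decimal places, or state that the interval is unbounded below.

With y'=λy (z=hλ):
  k1=λy_n ⇒ h·k1=z·y_n;  k2=λ(1+2/3z)y_n ⇒ h·k2=z(1+2/3z)y_n
  y_{n+1}/y_n = 1 − 1/3z + 4/3z(1+2/3z) = 1 + z + 8/9z²
  ⇒ R(z) = 1 + z + 8/9z².

Boundary: |R(x)|=1, x<0.
x=-1: |R|=0.8889
R=1: x+8/9x²=0 ⇒ x=−9/8=-1.1250; min R=1−1/(4·8/9)=0.7188>−1
Confirm numerically:
  x=-0.826: |R|=0.78047 <1
  x=-0.621: |R|=0.72179 <1
  x=-0.600: |R|=0.72000 <1
  x=-1.468: |R|=1.44758 >1
  x=-1.338: |R|=1.25333 >1
  x=-1.199: |R|=1.07887 >1
Stable set (-1.1250, 0).

left endpoint -1.1250.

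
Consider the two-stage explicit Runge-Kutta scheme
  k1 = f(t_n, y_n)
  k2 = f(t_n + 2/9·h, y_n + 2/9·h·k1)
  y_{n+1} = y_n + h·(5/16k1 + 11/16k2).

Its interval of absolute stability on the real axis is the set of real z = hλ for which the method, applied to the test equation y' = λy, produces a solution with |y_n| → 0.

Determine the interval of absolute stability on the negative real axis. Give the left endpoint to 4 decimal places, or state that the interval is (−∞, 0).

z∈(-6.5455,0).

On y'=λy, z=hλ:
  k1=λy_n ⇒ h·k1=z·y_n;  k2=λ(1+2/9z)y_n ⇒ h·k2=z(1+2/9z)y_n
  y_{n+1}/y_n = 1 + 5/16z + 11/16z(1+2/9z) = 1 + z + 11/72z²
  Hence R(z) = 1 + z + 11/72z².

Solve |R(x)|<1 on ℝ⁻.
x=-0.47: |R|=0.5637
R=1: x+11/72x²=0 ⇒ x=−72/11=-6.5455; min R=1−1/(4·11/72)=-0.6364>−1
Confirm numerically:
  x=-5.962: |R|=0.46855 <1
  x=-5.853: |R|=0.38080 <1
  x=-5.266: |R|=0.02936 <1
  x=-7.021: |R|=1.51010 >1
  x=-7.007: |R|=1.49409 >1
  x=-6.899: |R|=1.37264 >1
Interval (-6.5455, 0).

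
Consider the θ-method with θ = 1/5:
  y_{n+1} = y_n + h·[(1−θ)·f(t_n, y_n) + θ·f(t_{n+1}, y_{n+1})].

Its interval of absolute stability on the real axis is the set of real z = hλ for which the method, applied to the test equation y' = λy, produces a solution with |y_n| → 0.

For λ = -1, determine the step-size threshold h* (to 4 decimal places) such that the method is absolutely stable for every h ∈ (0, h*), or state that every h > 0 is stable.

Set f=λy, z=hλ:
  y_{n+1} = y_n + z·[4/5·y_n + 1/5·y_{n+1}] ⇒ (1 − 1/5z)y_{n+1} = (1 + 4/5z)y_n
  so R(z) = (1 + 4/5z)/(1 − 1/5z).

Solve |R(x)|<1 on ℝ⁻.
x=-1: |R|=0.1667
R=−1: 1+4/5x = −1+1/5x ⇒ -3/5x=2 ⇒ x=2/(-3/5)=-3.3333
Confirm numerically:
  x=-2.900: |R|=0.83544 <1
  x=-1.760: |R|=0.30178 <1
  x=-1.748: |R|=0.29520 <1
  x=-1.415: |R|=0.10288 <1
  x=-3.926: |R|=1.19919 >1
  x=-3.797: |R|=1.15812 >1
Interval (-3.3333, 0).

(-3.3333,0); λ=-1 ⇒ h* = (10/3)/1 = 3.3333.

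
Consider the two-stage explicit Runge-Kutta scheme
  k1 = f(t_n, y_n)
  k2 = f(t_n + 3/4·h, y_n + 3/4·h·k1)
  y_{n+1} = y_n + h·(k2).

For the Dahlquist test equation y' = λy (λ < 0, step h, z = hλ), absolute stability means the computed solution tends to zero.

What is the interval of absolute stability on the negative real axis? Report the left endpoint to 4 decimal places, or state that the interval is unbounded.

With y'=λy (z=hλ):
  k1=λy_n ⇒ h·k1=z·y_n;  k2=λ(1+3/4z)y_n ⇒ h·k2=z(1+3/4z)y_n
  y_{n+1}/y_n = 1 + z(1+3/4z) = 1 + z + 3/4z²
  R(z) = 1 + z + 3/4z².

Boundary: |R(x)|=1, x<0.
x=-1.78: |R|=1.5963
R=1: x+3/4x²=0 ⇒ x=−4/3=-1.3333; min R=1−1/(4·3/4)=0.6667>−1
Confirm numerically:
  x=-1.230: |R|=0.90468 <1
  x=-1.212: |R|=0.88971 <1
  x=-0.571: |R|=0.67353 <1
  x=-1.894: |R|=1.79643 >1
  x=-1.757: |R|=1.55829 >1
  x=-1.744: |R|=1.53715 >1
Interval (-1.3333, 0).

(-1.3333, 0).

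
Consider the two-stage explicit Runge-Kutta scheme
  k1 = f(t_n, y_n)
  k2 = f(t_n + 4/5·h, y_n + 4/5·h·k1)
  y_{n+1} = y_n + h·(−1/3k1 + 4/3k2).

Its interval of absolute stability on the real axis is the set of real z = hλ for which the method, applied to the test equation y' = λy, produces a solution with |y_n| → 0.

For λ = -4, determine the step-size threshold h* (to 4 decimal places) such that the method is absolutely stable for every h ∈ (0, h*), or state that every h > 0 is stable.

(-0.9375,0); λ=-4 ⇒ h* = (15/16)/4 = 0.2344.

With y'=λy (z=hλ):
  k1=λy_n ⇒ h·k1=z·y_n;  k2=λ(1+4/5z)y_n ⇒ h·k2=z(1+4/5z)y_n
  y_{n+1}/y_n = 1 − 1/3z + 4/3z(1+4/5z) = 1 + z + 16/15z²
  Hence R(z) = 1 + z + 16/15z².

Boundary: |R(x)|=1, x<0.
x=-0.82: |R|=0.8972
R=1: x+16/15x²=0 ⇒ x=−15/16=-0.9375; min R=1−1/(4·16/15)=0.7656>−1
Confirm numerically:
  x=-0.792: |R|=0.87708 <1
  x=-0.774: |R|=0.86501 <1
  x=-0.726: |R|=0.83621 <1
  x=-1.328: |R|=1.55316 >1
  x=-1.309: |R|=1.51871 >1
Stable set (-0.9375, 0).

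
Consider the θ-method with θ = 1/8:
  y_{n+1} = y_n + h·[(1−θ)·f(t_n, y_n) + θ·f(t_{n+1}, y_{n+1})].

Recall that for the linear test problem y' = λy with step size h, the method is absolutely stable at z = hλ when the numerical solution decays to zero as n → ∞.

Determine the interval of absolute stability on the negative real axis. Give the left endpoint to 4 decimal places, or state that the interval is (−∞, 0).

(-2.6667, 0).

Set f=λy, z=hλ:
  y_{n+1} = y_n + z·[7/8·y_n + 1/8·y_{n+1}] ⇒ (1 − 1/8z)y_{n+1} = (1 + 7/8z)y_n
  ⇒ R(z) = (1 + 7/8z)/(1 − 1/8z).

Boundary: |R(x)|=1, x<0.
x=-1.21: |R|=0.0510
R=−1: 1+7/8x = −1+1/8x ⇒ -3/4x=2 ⇒ x=2/(-3/4)=-2.6667
Confirm numerically:
  x=-2.419: |R|=0.85738 <1
  x=-1.868: |R|=0.51439 <1
  x=-1.721: |R|=0.41632 <1
  x=-1.597: |R|=0.33125 <1
  x=-3.245: |R|=1.30858 >1
  x=-3.125: |R|=1.24719 >1
  x=-2.988: |R|=1.17546 >1
Stable set (-2.6667, 0).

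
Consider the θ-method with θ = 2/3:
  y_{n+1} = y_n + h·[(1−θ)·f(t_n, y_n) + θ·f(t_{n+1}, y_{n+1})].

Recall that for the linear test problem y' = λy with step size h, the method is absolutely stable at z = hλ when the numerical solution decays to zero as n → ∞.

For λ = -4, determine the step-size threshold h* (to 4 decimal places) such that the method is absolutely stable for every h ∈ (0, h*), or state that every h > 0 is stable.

Test eqn y'=λy, z=hλ:
  y_{n+1} = y_n + z·[1/3·y_n + 2/3·y_{n+1}] ⇒ (1 − 2/3z)y_{n+1} = (1 + 1/3z)y_n
  Hence R(z) = (1 + 1/3z)/(1 − 2/3z).

Solve |R(x)|<1 on ℝ⁻.
x=-0.55: |R|=0.5976
x=-2: |R|=0.1429
x=-10: |R|=0.3043
x=-100: |R|=0.4778
θ=2/3≥1/2 ⇒ |1+1/3x|<|1−2/3x| ∀x<0 ⇒ interval (−∞,0).

(−∞, 0) — no finite endpoint. Any h>0 works for λ=-4.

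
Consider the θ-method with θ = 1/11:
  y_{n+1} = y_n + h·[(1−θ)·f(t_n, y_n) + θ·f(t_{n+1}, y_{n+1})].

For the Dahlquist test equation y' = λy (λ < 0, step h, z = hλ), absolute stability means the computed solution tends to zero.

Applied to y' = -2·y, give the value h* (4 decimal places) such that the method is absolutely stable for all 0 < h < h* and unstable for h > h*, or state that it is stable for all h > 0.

(-2.4444,0); λ=-2 ⇒ h* = (22/9)/2 = 1.2222.

Set f=λy, z=hλ:
  y_{n+1} = y_n + z·[10/11·y_n + 1/11·y_{n+1}] ⇒ (1 − 1/11z)y_{n+1} = (1 + 10/11z)y_n
  R(z) = (1 + 10/11z)/(1 − 1/11z).

Boundary: |R(x)|=1, x<0.
x=-1.24: |R|=0.1144
R=−1: 1+10/11x = −1+1/11x ⇒ -9/11x=2 ⇒ x=2/(-9/11)=-2.4444
Confirm numerically:
  x=-1.707: |R|=0.47769 <1
  x=-1.440: |R|=0.27331 <1
  x=-1.410: |R|=0.24980 <1
  x=-3.034: |R|=1.37808 >1
  x=-2.688: |R|=1.16014 >1
  x=-2.618: |R|=1.11470 >1
Interval (-2.4444, 0).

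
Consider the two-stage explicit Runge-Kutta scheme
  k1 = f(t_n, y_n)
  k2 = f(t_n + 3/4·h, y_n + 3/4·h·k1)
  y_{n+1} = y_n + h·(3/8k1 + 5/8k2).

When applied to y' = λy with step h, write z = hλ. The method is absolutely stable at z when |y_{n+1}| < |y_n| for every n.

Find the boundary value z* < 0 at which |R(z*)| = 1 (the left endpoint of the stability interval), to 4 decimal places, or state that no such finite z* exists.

z* = -2.1333.

With y'=λy (z=hλ):
  k1=λy_n ⇒ h·k1=z·y_n;  k2=λ(1+3/4z)y_n ⇒ h·k2=z(1+3/4z)y_n
  y_{n+1}/y_n = 1 + 3/8z + 5/8z(1+3/4z) = 1 + z + 15/32z²
  R(z) = 1 + z + 15/32z².

Need |R(x)|<1, x<0.
x=-1.03: |R|=0.4673
R=1: x+15/32x²=0 ⇒ x=−32/15=-2.1333; min R=1−1/(4·15/32)=0.4667>−1
Confirm numerically:
  x=-1.497: |R|=0.55347 <1
  x=-1.460: |R|=0.53919 <1
  x=-1.448: |R|=0.53483 <1
  x=-1.408: |R|=0.52128 <1
  x=-2.557: |R|=1.50780 >1
  x=-2.546: |R|=1.49249 >1
  x=-2.246: |R|=1.11862 >1
Interval (-2.1333, 0).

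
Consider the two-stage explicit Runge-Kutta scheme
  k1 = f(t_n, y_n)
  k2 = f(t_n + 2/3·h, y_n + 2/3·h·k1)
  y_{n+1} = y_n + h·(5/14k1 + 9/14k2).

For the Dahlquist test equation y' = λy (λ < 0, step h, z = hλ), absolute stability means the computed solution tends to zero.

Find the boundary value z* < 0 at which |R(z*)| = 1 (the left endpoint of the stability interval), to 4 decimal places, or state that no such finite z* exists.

left endpoint -2.3333.

Set f=λy, z=hλ:
  k1=λy_n ⇒ h·k1=z·y_n;  k2=λ(1+2/3z)y_n ⇒ h·k2=z(1+2/3z)y_n
  y_{n+1}/y_n = 1 + 5/14z + 9/14z(1+2/3z) = 1 + z + 3/7z²
  so R(z) = 1 + z + 3/7z².

Solve |R(x)|<1 on ℝ⁻.
x=-0.9: |R|=0.4471
R=1: x+3/7x²=0 ⇒ x=−7/3=-2.3333; min R=1−1/(4·3/7)=0.4167>−1
Confirm numerically:
  x=-1.011: |R|=0.42705 <1
  x=-1.000: |R|=0.42857 <1
  x=-0.973: |R|=0.43274 <1
  x=-2.467: |R|=1.14132 >1
  x=-2.411: |R|=1.08025 >1
  x=-2.406: |R|=1.07493 >1
Stable set (-2.3333, 0).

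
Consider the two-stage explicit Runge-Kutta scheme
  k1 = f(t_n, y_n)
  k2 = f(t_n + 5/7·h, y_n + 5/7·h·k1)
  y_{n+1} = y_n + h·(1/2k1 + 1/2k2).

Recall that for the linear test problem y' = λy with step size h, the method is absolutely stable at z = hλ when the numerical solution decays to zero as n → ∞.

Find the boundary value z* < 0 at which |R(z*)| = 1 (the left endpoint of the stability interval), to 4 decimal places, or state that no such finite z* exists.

z* = -2.8000.

Test eqn y'=λy, z=hλ:
  k1=λy_n ⇒ h·k1=z·y_n;  k2=λ(1+5/7z)y_n ⇒ h·k2=z(1+5/7z)y_n
  y_{n+1}/y_n = 1 + 1/2z + 1/2z(1+5/7z) = 1 + z + 5/14z²
  ⇒ R(z) = 1 + z + 5/14z².

Solve |R(x)|<1 on ℝ⁻.
x=-1.35: |R|=0.3009
R=1: x+5/14x²=0 ⇒ x=−14/5=-2.8000; min R=1−1/(4·5/14)=0.3000>−1
Confirm numerically:
  x=-2.368: |R|=0.63465 <1
  x=-2.246: |R|=0.55561 <1
  x=-1.866: |R|=0.37756 <1
  x=-3.078: |R|=1.30560 >1
  x=-3.004: |R|=1.21886 >1
Stable set (-2.8000, 0).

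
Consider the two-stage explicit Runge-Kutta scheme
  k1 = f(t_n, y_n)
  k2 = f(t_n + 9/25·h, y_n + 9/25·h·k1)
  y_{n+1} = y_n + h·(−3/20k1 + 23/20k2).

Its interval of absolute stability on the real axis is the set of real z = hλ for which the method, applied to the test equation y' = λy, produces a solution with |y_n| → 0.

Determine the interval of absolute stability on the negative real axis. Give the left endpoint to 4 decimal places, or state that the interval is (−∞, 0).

(-2.4155, 0).

With y'=λy (z=hλ):
  k1=λy_n ⇒ h·k1=z·y_n;  k2=λ(1+9/25z)y_n ⇒ h·k2=z(1+9/25z)y_n
  y_{n+1}/y_n = 1 − 3/20z + 23/20z(1+9/25z) = 1 + z + 207/500z²
  ⇒ R(z) = 1 + z + 207/500z².

Solve |R(x)|<1 on ℝ⁻.
x=-1.67: |R|=0.4846
R=1: x+207/500x²=0 ⇒ x=−500/207=-2.4155; min R=1−1/(4·207/500)=0.3961>−1
Confirm numerically:
  x=-1.599: |R|=0.45952 <1
  x=-1.266: |R|=0.39754 <1
  x=-1.077: |R|=0.40321 <1
  x=-2.810: |R|=1.45899 >1
  x=-2.736: |R|=1.36308 >1
  x=-2.595: |R|=1.19289 >1
Stable set (-2.4155, 0).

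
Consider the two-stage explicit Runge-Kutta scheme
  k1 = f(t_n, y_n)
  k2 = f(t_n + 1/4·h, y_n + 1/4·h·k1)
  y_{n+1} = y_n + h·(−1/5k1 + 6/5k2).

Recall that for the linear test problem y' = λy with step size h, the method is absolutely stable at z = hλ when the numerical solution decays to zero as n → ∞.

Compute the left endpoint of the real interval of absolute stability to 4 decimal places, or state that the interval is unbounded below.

With y'=λy (z=hλ):
  k1=λy_n ⇒ h·k1=z·y_n;  k2=λ(1+1/4z)y_n ⇒ h·k2=z(1+1/4z)y_n
  y_{n+1}/y_n = 1 − 1/5z + 6/5z(1+1/4z) = 1 + z + 3/10z²
  so R(z) = 1 + z + 3/10z².

Solve |R(x)|<1 on ℝ⁻.
x=-0.52: |R|=0.5611
R=1: x+3/10x²=0 ⇒ x=−10/3=-3.3333; min R=1−1/(4·3/10)=0.1667>−1
Confirm numerically:
  x=-3.150: |R|=0.82675 <1
  x=-3.019: |R|=0.71531 <1
  x=-1.646: |R|=0.16679 <1
  x=-3.745: |R|=1.46251 >1
  x=-3.412: |R|=1.08052 >1
So |R|<1 on (-3.3333, 0).

left endpoint -3.3333.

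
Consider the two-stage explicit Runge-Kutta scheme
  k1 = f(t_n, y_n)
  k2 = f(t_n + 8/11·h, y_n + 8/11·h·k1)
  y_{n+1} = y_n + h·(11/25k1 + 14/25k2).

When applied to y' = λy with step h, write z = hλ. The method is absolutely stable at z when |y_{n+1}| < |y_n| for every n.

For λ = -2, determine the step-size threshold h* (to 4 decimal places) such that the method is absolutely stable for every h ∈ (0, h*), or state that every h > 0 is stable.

With y'=λy (z=hλ):
  k1=λy_n ⇒ h·k1=z·y_n;  k2=λ(1+8/11z)y_n ⇒ h·k2=z(1+8/11z)y_n
  y_{n+1}/y_n = 1 + 11/25z + 14/25z(1+8/11z) = 1 + z + 112/275z²
  Hence R(z) = 1 + z + 112/275z².

Find x<0 with |R(x)|<1.
x=-0.84: |R|=0.4474
R=1: x+112/275x²=0 ⇒ x=−275/112=-2.4554; min R=1−1/(4·112/275)=0.3862>−1
Confirm numerically:
  x=-2.413: |R|=0.95837 <1
  x=-2.308: |R|=0.86149 <1
  x=-1.541: |R|=0.42614 <1
  x=-2.952: |R|=1.59710 >1
  x=-2.873: |R|=1.48868 >1
  x=-2.843: |R|=1.44884 >1
So |R|<1 on (-2.4554, 0).

(-2.4554,0); λ=-2 ⇒ h* = (275/112)/2 = 1.2277.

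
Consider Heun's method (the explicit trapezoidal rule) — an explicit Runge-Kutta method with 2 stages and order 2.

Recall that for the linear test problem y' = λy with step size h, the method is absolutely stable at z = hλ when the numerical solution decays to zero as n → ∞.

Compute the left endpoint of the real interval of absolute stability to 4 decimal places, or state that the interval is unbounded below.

z* = -2.0000.

Test eqn y'=λy, z=hλ:
  order 2, 2-stage ⇒ R(z)=1+z+z^2/2
  (e.g. R(-1.15)=0.51125, |R|=0.51125)

Find x<0 with |R(x)|<1.
x=-1.15: |R|=0.5112
|R(-1.92)|=0.9232 |R(-1.81)|=0.8281 |R(-0.63)|=0.5684
Bisect:
  x_lo=-2.5000 |R|=1.6251  x_hi=-0.3095 |R|=0.7384
  mid=-1.40478 |R|=0.58192 →hi
  mid=-1.95241 |R|=0.95355 →hi
  mid=-2.22623 |R|=1.25182 →lo
  mid=-2.08932 |R|=1.09331 →lo
  mid=-2.02087 |R|=1.02109 →lo
  mid=-1.98664 |R|=0.98673 →hi
  mid=-2.00375 |R|=1.00376 →lo
  mid=-1.99520 |R|=0.99521 →hi
  mid=-1.99948 |R|=0.99948 →hi
  ...
  [-2.00001,-1.99988] ⇒ x*=-2.0000
Stable set (-2.0000, 0).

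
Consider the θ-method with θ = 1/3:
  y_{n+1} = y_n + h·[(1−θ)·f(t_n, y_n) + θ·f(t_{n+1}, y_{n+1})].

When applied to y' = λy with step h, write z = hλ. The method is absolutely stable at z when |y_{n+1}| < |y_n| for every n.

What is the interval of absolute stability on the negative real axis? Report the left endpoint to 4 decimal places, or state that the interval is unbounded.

(-6.0000, 0).

With y'=λy (z=hλ):
  y_{n+1} = y_n + z·[2/3·y_n + 1/3·y_{n+1}] ⇒ (1 − 1/3z)y_{n+1} = (1 + 2/3z)y_n
  ⇒ R(z) = (1 + 2/3z)/(1 − 1/3z).

Need |R(x)|<1, x<0.
x=-0.56: |R|=0.5281
R=−1: 1+2/3x = −1+1/3x ⇒ -1/3x=2 ⇒ x=2/(-1/3)=-6.0000
Confirm numerically:
  x=-5.002: |R|=0.87528 <1
  x=-4.968: |R|=0.87048 <1
  x=-2.861: |R|=0.46443 <1
  x=-6.401: |R|=1.04266 >1
  x=-6.180: |R|=1.01961 >1
So |R|<1 on (-6.0000, 0).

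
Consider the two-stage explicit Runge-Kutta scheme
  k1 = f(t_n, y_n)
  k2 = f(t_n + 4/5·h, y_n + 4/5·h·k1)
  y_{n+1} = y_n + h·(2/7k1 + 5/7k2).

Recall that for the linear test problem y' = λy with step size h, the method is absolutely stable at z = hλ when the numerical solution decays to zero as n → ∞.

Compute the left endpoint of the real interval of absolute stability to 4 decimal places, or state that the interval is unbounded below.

With y'=λy (z=hλ):
  k1=λy_n ⇒ h·k1=z·y_n;  k2=λ(1+4/5z)y_n ⇒ h·k2=z(1+4/5z)y_n
  y_{n+1}/y_n = 1 + 2/7z + 5/7z(1+4/5z) = 1 + z + 4/7z²
  ⇒ R(z) = 1 + z + 4/7z².

Solve |R(x)|<1 on ℝ⁻.
x=-1.7: |R|=0.9514
R=1: x+4/7x²=0 ⇒ x=−7/4=-1.7500; min R=1−1/(4·4/7)=0.5625>−1
Confirm numerically:
  x=-1.684: |R|=0.93649 <1
  x=-1.593: |R|=0.85709 <1
  x=-1.583: |R|=0.84894 <1
  x=-0.975: |R|=0.56821 <1
  x=-2.311: |R|=1.74084 >1
  x=-2.044: |R|=1.34339 >1
Stable set (-1.7500, 0).

left endpoint -1.7500.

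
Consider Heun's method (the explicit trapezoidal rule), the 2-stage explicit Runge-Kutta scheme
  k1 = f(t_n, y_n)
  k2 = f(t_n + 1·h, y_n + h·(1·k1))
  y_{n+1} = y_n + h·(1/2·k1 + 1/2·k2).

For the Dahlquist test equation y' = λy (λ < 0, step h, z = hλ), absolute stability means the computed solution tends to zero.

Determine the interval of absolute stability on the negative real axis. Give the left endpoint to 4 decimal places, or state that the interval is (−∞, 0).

z∈(-2.0000,0).

Test eqn y'=λy, z=hλ:
  order 2, 2-stage ⇒ R(z)=1+z+z^2/2
  (e.g. R(-0.64)=0.56480, |R|=0.56480)

Find x<0 with |R(x)|<1.
x=-0.64: |R|=0.5648
|R(-2.13)|=1.1384 |R(-1.97)|=0.9704 |R(-1.46)|=0.6058
Bisect:
  x_lo=-2.8287 |R|=2.1721  x_hi=-0.0835 |R|=0.9200
  mid=-1.45609 |R|=0.60401 →hi
  mid=-2.14240 |R|=1.15254 →lo
  mid=-1.79924 |R|=0.81940 →hi
  mid=-1.97082 |R|=0.97125 →hi
  mid=-2.05661 |R|=1.05821 →lo
  mid=-2.01372 |R|=1.01381 →lo
  mid=-1.99227 |R|=0.99230 →hi
  mid=-2.00299 |R|=1.00300 →lo
  mid=-1.99763 |R|=0.99763 →hi
  mid=-2.00031 |R|=1.00031 →lo
  ...
  [-2.00014,-1.99998] ⇒ x*=-2.0000
Interval (-2.0000, 0).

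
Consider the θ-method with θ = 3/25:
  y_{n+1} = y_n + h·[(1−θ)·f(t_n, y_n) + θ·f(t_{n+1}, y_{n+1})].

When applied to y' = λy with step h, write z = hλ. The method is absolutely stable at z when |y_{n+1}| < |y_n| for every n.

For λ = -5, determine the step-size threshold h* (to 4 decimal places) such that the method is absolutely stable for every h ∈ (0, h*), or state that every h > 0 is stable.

(-2.6316,0); λ=-5 ⇒ h* = (50/19)/5 = 0.5263.

With y'=λy (z=hλ):
  y_{n+1} = y_n + z·[22/25·y_n + 3/25·y_{n+1}] ⇒ (1 − 3/25z)y_{n+1} = (1 + 22/25z)y_n
  R(z) = (1 + 22/25z)/(1 − 3/25z).

Find x<0 with |R(x)|<1.
x=-1.66: |R|=0.3843
R=−1: 1+22/25x = −1+3/25x ⇒ -19/25x=2 ⇒ x=2/(-19/25)=-2.6316
Confirm numerically:
  x=-2.458: |R|=0.89813 <1
  x=-2.259: |R|=0.77723 <1
  x=-1.809: |R|=0.48634 <1
  x=-1.451: |R|=0.23582 <1
  x=-3.075: |R|=1.24617 >1
  x=-2.710: |R|=1.04497 >1
  x=-2.700: |R|=1.03927 >1
So |R|<1 on (-2.6316, 0).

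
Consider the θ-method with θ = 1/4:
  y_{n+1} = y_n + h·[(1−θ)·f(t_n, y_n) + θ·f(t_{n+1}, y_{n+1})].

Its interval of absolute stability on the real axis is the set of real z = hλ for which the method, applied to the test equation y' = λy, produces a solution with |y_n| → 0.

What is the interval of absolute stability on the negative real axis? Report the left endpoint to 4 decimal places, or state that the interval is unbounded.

(-4.0000, 0).

Test eqn y'=λy, z=hλ:
  y_{n+1} = y_n + z·[3/4·y_n + 1/4·y_{n+1}] ⇒ (1 − 1/4z)y_{n+1} = (1 + 3/4z)y_n
  so R(z) = (1 + 3/4z)/(1 − 1/4z).

Solve |R(x)|<1 on ℝ⁻.
x=-1.5: |R|=0.0909
R=−1: 1+3/4x = −1+1/4x ⇒ -1/2x=2 ⇒ x=2/(-1/2)=-4.0000
Confirm numerically:
  x=-3.531: |R|=0.87545 <1
  x=-3.306: |R|=0.81002 <1
  x=-2.475: |R|=0.52896 <1
  x=-2.314: |R|=0.46595 <1
  x=-4.450: |R|=1.10651 >1
  x=-4.078: |R|=1.01931 >1
  x=-4.037: |R|=1.00921 >1
Interval (-4.0000, 0).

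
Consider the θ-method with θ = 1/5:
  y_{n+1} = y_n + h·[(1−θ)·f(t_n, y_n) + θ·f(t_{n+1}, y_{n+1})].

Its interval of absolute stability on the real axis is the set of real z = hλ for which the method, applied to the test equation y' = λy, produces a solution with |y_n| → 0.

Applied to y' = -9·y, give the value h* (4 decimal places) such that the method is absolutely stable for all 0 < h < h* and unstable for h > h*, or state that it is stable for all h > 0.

(-3.3333,0); λ=-9 ⇒ h* = (10/3)/9 = 0.3704.

With y'=λy (z=hλ):
  y_{n+1} = y_n + z·[4/5·y_n + 1/5·y_{n+1}] ⇒ (1 − 1/5z)y_{n+1} = (1 + 4/5z)y_n
  ⇒ R(z) = (1 + 4/5z)/(1 − 1/5z).

Boundary: |R(x)|=1, x<0.
x=-1.31: |R|=0.0380
R=−1: 1+4/5x = −1+1/5x ⇒ -3/5x=2 ⇒ x=2/(-3/5)=-3.3333
Confirm numerically:
  x=-3.014: |R|=0.88046 <1
  x=-3.011: |R|=0.87929 <1
  x=-2.350: |R|=0.59864 <1
  x=-1.722: |R|=0.28087 <1
  x=-3.796: |R|=1.15780 >1
  x=-3.766: |R|=1.14807 >1
  x=-3.680: |R|=1.11982 >1
Interval (-3.3333, 0).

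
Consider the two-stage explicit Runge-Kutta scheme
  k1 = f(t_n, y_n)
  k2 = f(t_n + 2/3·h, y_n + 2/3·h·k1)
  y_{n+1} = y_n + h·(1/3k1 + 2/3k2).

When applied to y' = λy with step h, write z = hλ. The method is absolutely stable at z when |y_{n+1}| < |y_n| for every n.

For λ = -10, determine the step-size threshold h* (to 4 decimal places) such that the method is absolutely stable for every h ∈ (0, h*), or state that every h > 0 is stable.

(-2.2500,0); λ=-10 ⇒ h* = (9/4)/10 = 0.2250.

On y'=λy, z=hλ:
  k1=λy_n ⇒ h·k1=z·y_n;  k2=λ(1+2/3z)y_n ⇒ h·k2=z(1+2/3z)y_n
  y_{n+1}/y_n = 1 + 1/3z + 2/3z(1+2/3z) = 1 + z + 4/9z²
  ⇒ R(z) = 1 + z + 4/9z².

Need |R(x)|<1, x<0.
x=-1.16: |R|=0.4380
R=1: x+4/9x²=0 ⇒ x=−9/4=-2.2500; min R=1−1/(4·4/9)=0.4375>−1
Confirm numerically:
  x=-1.717: |R|=0.59326 <1
  x=-1.683: |R|=0.57588 <1
  x=-1.174: |R|=0.43857 <1
  x=-0.916: |R|=0.45691 <1
  x=-2.819: |R|=1.71289 >1
  x=-2.654: |R|=1.47654 >1
  x=-2.347: |R|=1.10118 >1
Interval (-2.2500, 0).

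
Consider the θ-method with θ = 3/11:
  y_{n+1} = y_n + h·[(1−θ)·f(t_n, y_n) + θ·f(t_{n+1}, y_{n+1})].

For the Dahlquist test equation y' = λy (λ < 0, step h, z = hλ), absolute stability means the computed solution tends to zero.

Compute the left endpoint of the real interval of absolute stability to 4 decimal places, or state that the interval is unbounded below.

z* = -4.4000.

Set f=λy, z=hλ:
  y_{n+1} = y_n + z·[8/11·y_n + 3/11·y_{n+1}] ⇒ (1 − 3/11z)y_{n+1} = (1 + 8/11z)y_n
  so R(z) = (1 + 8/11z)/(1 − 3/11z).

Solve |R(x)|<1 on ℝ⁻.
x=-1.76: |R|=0.1892
R=−1: 1+8/11x = −1+3/11x ⇒ -5/11x=2 ⇒ x=2/(-5/11)=-4.4000
Confirm numerically:
  x=-3.828: |R|=0.87280 <1
  x=-3.567: |R|=0.80807 <1
  x=-2.403: |R|=0.45164 <1
  x=-2.215: |R|=0.38084 <1
  x=-4.939: |R|=1.10439 >1
  x=-4.424: |R|=1.00494 >1
So |R|<1 on (-4.4000, 0).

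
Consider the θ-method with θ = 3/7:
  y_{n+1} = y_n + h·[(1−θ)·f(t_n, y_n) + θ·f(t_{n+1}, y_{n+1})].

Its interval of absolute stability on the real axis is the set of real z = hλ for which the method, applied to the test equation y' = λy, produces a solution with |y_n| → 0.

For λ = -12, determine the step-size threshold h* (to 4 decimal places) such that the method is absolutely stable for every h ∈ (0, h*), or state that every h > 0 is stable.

On y'=λy, z=hλ:
  y_{n+1} = y_n + z·[4/7·y_n + 3/7·y_{n+1}] ⇒ (1 − 3/7z)y_{n+1} = (1 + 4/7z)y_n
  R(z) = (1 + 4/7z)/(1 − 3/7z).

Need |R(x)|<1, x<0.
x=-0.75: |R|=0.4324
R=−1: 1+4/7x = −1+3/7x ⇒ -1/7x=2 ⇒ x=2/(-1/7)=-14.0000
Confirm numerically:
  x=-12.777: |R|=0.97302 <1
  x=-10.053: |R|=0.89378 <1
  x=-9.136: |R|=0.85864 <1
  x=-8.370: |R|=0.82467 <1
  x=-14.568: |R|=1.01120 >1
  x=-14.062: |R|=1.00126 >1
Interval (-14.0000, 0).

(-14.0000,0); λ=-12 ⇒ h* = (14)/12 = 1.1667.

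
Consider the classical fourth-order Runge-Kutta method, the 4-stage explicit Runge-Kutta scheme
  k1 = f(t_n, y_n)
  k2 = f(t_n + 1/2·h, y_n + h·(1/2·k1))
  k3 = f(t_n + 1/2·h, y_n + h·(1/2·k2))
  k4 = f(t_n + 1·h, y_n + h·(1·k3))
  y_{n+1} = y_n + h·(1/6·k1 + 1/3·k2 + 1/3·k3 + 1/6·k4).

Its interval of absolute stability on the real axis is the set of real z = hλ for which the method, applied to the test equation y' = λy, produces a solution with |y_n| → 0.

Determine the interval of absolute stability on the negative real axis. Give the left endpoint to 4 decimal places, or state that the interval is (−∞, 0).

(-2.7853, 0).

On y'=λy, z=hλ:
  order 4, 4-stage ⇒ R(z)=1+z+z^2/2+z^3/6+z^4/24
  (e.g. R(-1.07)=0.35289, |R|=0.35289)

Find x<0 with |R(x)|<1.
x=-1.07: |R|=0.3529
|R(-3)|=1.3750 |R(-2.26)|=0.4569 |R(-2.06)|=0.3552
Bisect:
  x_lo=-3.6441 |R|=3.2782  x_hi=-0.1157 |R|=0.8908
  mid=-1.87991 |R|=0.30023 →hi
  mid=-2.76202 |R|=0.96548 →hi
  mid=-3.20308 |R|=1.83557 →lo
  mid=-2.98255 |R|=1.34048 →lo
  mid=-2.87229 |R|=1.13928 →lo
  mid=-2.81715 |R|=1.04911 →lo
  mid=-2.78959 |R|=1.00649 →lo
  ...
  [-2.78550,-2.78528] ⇒ x*=-2.7853
Interval (-2.7853, 0).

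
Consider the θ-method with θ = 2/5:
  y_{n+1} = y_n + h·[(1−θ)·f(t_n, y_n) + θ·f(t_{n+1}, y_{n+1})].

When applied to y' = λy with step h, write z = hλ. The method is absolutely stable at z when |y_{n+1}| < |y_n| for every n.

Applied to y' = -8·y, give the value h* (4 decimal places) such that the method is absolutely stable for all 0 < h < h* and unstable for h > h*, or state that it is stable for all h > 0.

(-10.0000,0); λ=-8 ⇒ h* = (10)/8 = 1.2500.

With y'=λy (z=hλ):
  y_{n+1} = y_n + z·[3/5·y_n + 2/5·y_{n+1}] ⇒ (1 − 2/5z)y_{n+1} = (1 + 3/5z)y_n
  ⇒ R(z) = (1 + 3/5z)/(1 − 2/5z).

Find x<0 with |R(x)|<1.
x=-1.21: |R|=0.1846
R=−1: 1+3/5x = −1+2/5x ⇒ -1/5x=2 ⇒ x=2/(-1/5)=-10.0000
Confirm numerically:
  x=-9.513: |R|=0.97973 <1
  x=-7.502: |R|=0.87512 <1
  x=-6.766: |R|=0.82549 <1
  x=-10.518: |R|=1.01990 >1
  x=-10.048: |R|=1.00191 >1
Stable set (-10.0000, 0).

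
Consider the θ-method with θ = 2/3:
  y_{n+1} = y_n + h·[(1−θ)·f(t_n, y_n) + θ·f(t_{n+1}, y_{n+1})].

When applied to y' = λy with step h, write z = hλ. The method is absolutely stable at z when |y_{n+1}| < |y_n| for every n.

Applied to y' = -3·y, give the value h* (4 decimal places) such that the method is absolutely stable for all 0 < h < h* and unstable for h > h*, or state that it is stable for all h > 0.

On y'=λy, z=hλ:
  y_{n+1} = y_n + z·[1/3·y_n + 2/3·y_{n+1}] ⇒ (1 − 2/3z)y_{n+1} = (1 + 1/3z)y_n
  Hence R(z) = (1 + 1/3z)/(1 − 2/3z).

Boundary: |R(x)|=1, x<0.
x=-1.16: |R|=0.3459
x=-2: |R|=0.1429
x=-10: |R|=0.3043
x=-100: |R|=0.4778
θ=2/3≥1/2 ⇒ |1+1/3x|<|1−2/3x| ∀x<0 ⇒ interval (−∞,0).

unbounded; (−∞, 0). Any h>0 works for λ=-3.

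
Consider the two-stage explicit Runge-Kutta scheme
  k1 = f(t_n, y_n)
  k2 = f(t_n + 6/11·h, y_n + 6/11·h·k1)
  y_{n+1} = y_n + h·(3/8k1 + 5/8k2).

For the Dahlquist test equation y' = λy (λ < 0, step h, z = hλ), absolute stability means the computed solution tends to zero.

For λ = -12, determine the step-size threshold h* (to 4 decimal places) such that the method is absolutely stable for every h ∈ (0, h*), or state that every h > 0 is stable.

Set f=λy, z=hλ:
  k1=λy_n ⇒ h·k1=z·y_n;  k2=λ(1+6/11z)y_n ⇒ h·k2=z(1+6/11z)y_n
  y_{n+1}/y_n = 1 + 3/8z + 5/8z(1+6/11z) = 1 + z + 15/44z²
  Hence R(z) = 1 + z + 15/44z².

Solve |R(x)|<1 on ℝ⁻.
x=-0.65: |R|=0.4940
R=1: x+15/44x²=0 ⇒ x=−44/15=-2.9333; min R=1−1/(4·15/44)=0.2667>−1
Confirm numerically:
  x=-2.622: |R|=0.72171 <1
  x=-1.818: |R|=0.30875 <1
  x=-1.321: |R|=0.27390 <1
  x=-3.368: |R|=1.49908 >1
  x=-3.124: |R|=1.20306 >1
Interval (-2.9333, 0).

(-2.9333,0); λ=-12 ⇒ h* = (44/15)/12 = 0.2444.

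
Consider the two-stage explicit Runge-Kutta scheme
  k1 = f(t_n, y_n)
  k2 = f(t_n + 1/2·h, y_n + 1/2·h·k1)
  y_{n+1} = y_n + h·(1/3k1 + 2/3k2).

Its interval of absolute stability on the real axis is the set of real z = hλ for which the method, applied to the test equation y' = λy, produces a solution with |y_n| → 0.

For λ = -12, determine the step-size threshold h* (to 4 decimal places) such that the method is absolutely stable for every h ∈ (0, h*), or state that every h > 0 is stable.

Test eqn y'=λy, z=hλ:
  k1=λy_n ⇒ h·k1=z·y_n;  k2=λ(1+1/2z)y_n ⇒ h·k2=z(1+1/2z)y_n
  y_{n+1}/y_n = 1 + 1/3z + 2/3z(1+1/2z) = 1 + z + 1/3z²
  so R(z) = 1 + z + 1/3z².

Need |R(x)|<1, x<0.
x=-0.75: |R|=0.4375
R=1: x+1/3x²=0 ⇒ x=−3=-3.0000; min R=1−1/(4·1/3)=0.2500>−1
Confirm numerically:
  x=-2.373: |R|=0.50404 <1
  x=-1.830: |R|=0.28630 <1
  x=-1.829: |R|=0.28608 <1
  x=-1.298: |R|=0.26360 <1
  x=-3.421: |R|=1.48008 >1
  x=-3.301: |R|=1.33120 >1
  x=-3.218: |R|=1.23384 >1
So |R|<1 on (-3.0000, 0).

(-3.0000,0); λ=-12 ⇒ h* = (3)/12 = 0.2500.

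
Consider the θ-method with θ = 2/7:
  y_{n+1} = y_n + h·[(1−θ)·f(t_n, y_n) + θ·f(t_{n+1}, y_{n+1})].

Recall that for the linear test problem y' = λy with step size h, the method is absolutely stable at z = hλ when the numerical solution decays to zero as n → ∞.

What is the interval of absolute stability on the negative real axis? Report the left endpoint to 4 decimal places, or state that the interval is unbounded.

z∈(-4.6667,0).

With y'=λy (z=hλ):
  y_{n+1} = y_n + z·[5/7·y_n + 2/7·y_{n+1}] ⇒ (1 − 2/7z)y_{n+1} = (1 + 5/7z)y_n
  ⇒ R(z) = (1 + 5/7z)/(1 − 2/7z).

Need |R(x)|<1, x<0.
x=-0.58: |R|=0.5025
R=−1: 1+5/7x = −1+2/7x ⇒ -3/7x=2 ⇒ x=2/(-3/7)=-4.6667
Confirm numerically:
  x=-3.933: |R|=0.85194 <1
  x=-3.192: |R|=0.66946 <1
  x=-2.750: |R|=0.54000 <1
  x=-2.060: |R|=0.29676 <1
  x=-4.966: |R|=1.05304 >1
  x=-4.897: |R|=1.04115 >1
  x=-4.872: |R|=1.03679 >1
Interval (-4.6667, 0).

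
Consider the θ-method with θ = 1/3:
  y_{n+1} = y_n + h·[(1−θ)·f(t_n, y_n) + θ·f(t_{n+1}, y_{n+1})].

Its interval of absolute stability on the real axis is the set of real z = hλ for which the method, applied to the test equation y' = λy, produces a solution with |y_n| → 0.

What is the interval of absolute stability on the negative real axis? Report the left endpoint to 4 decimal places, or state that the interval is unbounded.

(-6.0000, 0).

With y'=λy (z=hλ):
  y_{n+1} = y_n + z·[2/3·y_n + 1/3·y_{n+1}] ⇒ (1 − 1/3z)y_{n+1} = (1 + 2/3z)y_n
  ⇒ R(z) = (1 + 2/3z)/(1 − 1/3z).

Find x<0 with |R(x)|<1.
x=-1.49: |R|=0.0045
R=−1: 1+2/3x = −1+1/3x ⇒ -1/3x=2 ⇒ x=2/(-1/3)=-6.0000
Confirm numerically:
  x=-5.877: |R|=0.98614 <1
  x=-5.813: |R|=0.97878 <1
  x=-4.757: |R|=0.83976 <1
  x=-3.054: |R|=0.51338 <1
  x=-6.348: |R|=1.03723 >1
  x=-6.082: |R|=1.00903 >1
Interval (-6.0000, 0).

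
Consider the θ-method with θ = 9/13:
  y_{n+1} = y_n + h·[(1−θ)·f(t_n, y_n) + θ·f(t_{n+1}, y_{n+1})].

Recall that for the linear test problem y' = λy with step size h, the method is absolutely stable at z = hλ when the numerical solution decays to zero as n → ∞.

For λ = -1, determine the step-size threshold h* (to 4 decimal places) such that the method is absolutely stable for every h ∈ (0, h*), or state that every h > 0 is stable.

Test eqn y'=λy, z=hλ:
  y_{n+1} = y_n + z·[4/13·y_n + 9/13·y_{n+1}] ⇒ (1 − 9/13z)y_{n+1} = (1 + 4/13z)y_n
  so R(z) = (1 + 4/13z)/(1 − 9/13z).

Need |R(x)|<1, x<0.
x=-0.92: |R|=0.4380
x=-2: |R|=0.1613
x=-10: |R|=0.2621
x=-100: |R|=0.4239
θ=9/13≥1/2 ⇒ |1+4/13x|<|1−9/13x| ∀x<0 ⇒ unbounded interval.

interval (−∞, 0). Any h>0 works for λ=-1.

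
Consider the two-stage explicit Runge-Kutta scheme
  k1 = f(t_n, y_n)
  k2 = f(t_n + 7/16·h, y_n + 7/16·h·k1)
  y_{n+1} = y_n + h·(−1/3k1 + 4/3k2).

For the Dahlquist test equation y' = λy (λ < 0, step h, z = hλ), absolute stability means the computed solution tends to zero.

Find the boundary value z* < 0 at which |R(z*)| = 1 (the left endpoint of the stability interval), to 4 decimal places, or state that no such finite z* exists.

Test eqn y'=λy, z=hλ:
  k1=λy_n ⇒ h·k1=z·y_n;  k2=λ(1+7/16z)y_n ⇒ h·k2=z(1+7/16z)y_n
  y_{n+1}/y_n = 1 − 1/3z + 4/3z(1+7/16z) = 1 + z + 7/12z²
  Hence R(z) = 1 + z + 7/12z².

Boundary: |R(x)|=1, x<0.
x=-0.72: |R|=0.5824
R=1: x+7/12x²=0 ⇒ x=−12/7=-1.7143; min R=1−1/(4·7/12)=0.5714>−1
Confirm numerically:
  x=-1.553: |R|=0.85389 <1
  x=-1.402: |R|=0.74460 <1
  x=-1.395: |R|=0.74018 <1
  x=-1.881: |R|=1.18293 >1
  x=-1.780: |R|=1.06823 >1
Stable set (-1.7143, 0).

left endpoint -1.7143.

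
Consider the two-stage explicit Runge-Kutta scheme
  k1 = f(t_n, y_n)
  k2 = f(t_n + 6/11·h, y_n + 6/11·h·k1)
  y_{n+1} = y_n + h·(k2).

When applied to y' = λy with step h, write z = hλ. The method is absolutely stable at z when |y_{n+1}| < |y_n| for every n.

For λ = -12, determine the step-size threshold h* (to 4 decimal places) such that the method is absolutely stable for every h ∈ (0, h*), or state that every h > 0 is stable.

With y'=λy (z=hλ):
  k1=λy_n ⇒ h·k1=z·y_n;  k2=λ(1+6/11z)y_n ⇒ h·k2=z(1+6/11z)y_n
  y_{n+1}/y_n = 1 + z(1+6/11z) = 1 + z + 6/11z²
  Hence R(z) = 1 + z + 6/11z².

Solve |R(x)|<1 on ℝ⁻.
x=-0.53: |R|=0.6232
R=1: x+6/11x²=0 ⇒ x=−11/6=-1.8333; min R=1−1/(4·6/11)=0.5417>−1
Confirm numerically:
  x=-1.508: |R|=0.73240 <1
  x=-1.419: |R|=0.67931 <1
  x=-1.354: |R|=0.64599 <1
  x=-0.839: |R|=0.54496 <1
  x=-2.305: |R|=1.59301 >1
  x=-2.298: |R|=1.58244 >1
  x=-1.872: |R|=1.03948 >1
Stable set (-1.8333, 0).

(-1.8333,0); λ=-12 ⇒ h* = (11/6)/12 = 0.1528.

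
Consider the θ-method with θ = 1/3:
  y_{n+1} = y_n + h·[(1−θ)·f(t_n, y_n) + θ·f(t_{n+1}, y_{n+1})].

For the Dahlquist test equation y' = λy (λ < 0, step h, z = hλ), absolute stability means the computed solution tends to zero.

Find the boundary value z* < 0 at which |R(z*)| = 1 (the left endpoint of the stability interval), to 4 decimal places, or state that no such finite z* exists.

z* = -6.0000.

With y'=λy (z=hλ):
  y_{n+1} = y_n + z·[2/3·y_n + 1/3·y_{n+1}] ⇒ (1 − 1/3z)y_{n+1} = (1 + 2/3z)y_n
  R(z) = (1 + 2/3z)/(1 − 1/3z).

Need |R(x)|<1, x<0.
x=-1.23: |R|=0.1277
R=−1: 1+2/3x = −1+1/3x ⇒ -1/3x=2 ⇒ x=2/(-1/3)=-6.0000
Confirm numerically:
  x=-5.839: |R|=0.98179 <1
  x=-4.931: |R|=0.86521 <1
  x=-4.719: |R|=0.83405 <1
  x=-4.346: |R|=0.77484 <1
  x=-6.573: |R|=1.05986 >1
  x=-6.351: |R|=1.03754 >1
Stable set (-6.0000, 0).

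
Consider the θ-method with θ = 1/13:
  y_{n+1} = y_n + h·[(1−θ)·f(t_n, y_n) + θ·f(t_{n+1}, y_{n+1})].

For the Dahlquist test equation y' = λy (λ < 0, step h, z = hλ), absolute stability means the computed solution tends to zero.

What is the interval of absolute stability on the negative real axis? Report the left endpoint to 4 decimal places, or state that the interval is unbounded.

Test eqn y'=λy, z=hλ:
  y_{n+1} = y_n + z·[12/13·y_n + 1/13·y_{n+1}] ⇒ (1 − 1/13z)y_{n+1} = (1 + 12/13z)y_n
  ⇒ R(z) = (1 + 12/13z)/(1 − 1/13z).

Need |R(x)|<1, x<0.
x=-0.63: |R|=0.3991
R=−1: 1+12/13x = −1+1/13x ⇒ -11/13x=2 ⇒ x=2/(-11/13)=-2.3636
Confirm numerically:
  x=-1.596: |R|=0.42149 <1
  x=-1.559: |R|=0.39206 <1
  x=-1.409: |R|=0.27122 <1
  x=-2.697: |R|=1.23361 >1
  x=-2.684: |R|=1.22469 >1
Interval (-2.3636, 0).

(-2.3636, 0).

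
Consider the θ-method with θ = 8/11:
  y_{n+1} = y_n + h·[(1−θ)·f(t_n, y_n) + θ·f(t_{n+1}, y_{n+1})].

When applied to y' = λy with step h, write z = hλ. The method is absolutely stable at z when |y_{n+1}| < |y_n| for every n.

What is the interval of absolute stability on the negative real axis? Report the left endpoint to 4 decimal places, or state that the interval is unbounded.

interval (−∞, 0).

On y'=λy, z=hλ:
  y_{n+1} = y_n + z·[3/11·y_n + 8/11·y_{n+1}] ⇒ (1 − 8/11z)y_{n+1} = (1 + 3/11z)y_n
  so R(z) = (1 + 3/11z)/(1 − 8/11z).

Find x<0 with |R(x)|<1.
x=-0.74: |R|=0.5189
x=-2: |R|=0.1852
x=-10: |R|=0.2088
x=-100: |R|=0.3564
θ=8/11≥1/2 ⇒ |1+3/11x|<|1−8/11x| ∀x<0 ⇒ interval (−∞,0).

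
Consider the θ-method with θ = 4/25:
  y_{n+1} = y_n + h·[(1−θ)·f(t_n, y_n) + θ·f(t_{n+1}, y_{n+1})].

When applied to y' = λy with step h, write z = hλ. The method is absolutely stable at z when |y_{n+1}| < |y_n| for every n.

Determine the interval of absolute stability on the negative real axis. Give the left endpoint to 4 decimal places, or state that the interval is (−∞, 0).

On y'=λy, z=hλ:
  y_{n+1} = y_n + z·[21/25·y_n + 4/25·y_{n+1}] ⇒ (1 − 4/25z)y_{n+1} = (1 + 21/25z)y_n
  R(z) = (1 + 21/25z)/(1 − 4/25z).

Solve |R(x)|<1 on ℝ⁻.
x=-1.07: |R|=0.0864
R=−1: 1+21/25x = −1+4/25x ⇒ -17/25x=2 ⇒ x=2/(-17/25)=-2.9412
Confirm numerically:
  x=-2.482: |R|=0.77651 <1
  x=-2.106: |R|=0.57522 <1
  x=-1.394: |R|=0.13978 <1
  x=-3.330: |R|=1.17249 >1
Interval (-2.9412, 0).

z∈(-2.9412,0).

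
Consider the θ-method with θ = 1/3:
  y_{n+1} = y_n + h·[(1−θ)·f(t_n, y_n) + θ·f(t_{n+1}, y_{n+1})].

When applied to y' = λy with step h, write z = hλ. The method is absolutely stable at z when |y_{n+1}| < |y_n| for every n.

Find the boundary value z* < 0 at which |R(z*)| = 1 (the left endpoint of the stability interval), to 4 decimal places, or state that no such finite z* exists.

With y'=λy (z=hλ):
  y_{n+1} = y_n + z·[2/3·y_n + 1/3·y_{n+1}] ⇒ (1 − 1/3z)y_{n+1} = (1 + 2/3z)y_n
  ⇒ R(z) = (1 + 2/3z)/(1 − 1/3z).

Solve |R(x)|<1 on ℝ⁻.
x=-0.93: |R|=0.2901
R=−1: 1+2/3x = −1+1/3x ⇒ -1/3x=2 ⇒ x=2/(-1/3)=-6.0000
Confirm numerically:
  x=-5.568: |R|=0.94958 <1
  x=-4.143: |R|=0.74003 <1
  x=-3.655: |R|=0.64763 <1
  x=-3.605: |R|=0.63740 <1
  x=-6.566: |R|=1.05917 >1
  x=-6.350: |R|=1.03743 >1
  x=-6.183: |R|=1.01993 >1
Interval (-6.0000, 0).

left endpoint -6.0000.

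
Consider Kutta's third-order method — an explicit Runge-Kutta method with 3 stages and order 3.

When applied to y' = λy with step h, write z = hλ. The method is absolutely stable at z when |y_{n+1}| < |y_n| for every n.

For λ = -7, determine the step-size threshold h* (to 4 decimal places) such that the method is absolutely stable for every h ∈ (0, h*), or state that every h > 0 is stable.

Test eqn y'=λy, z=hλ:
  order 3, 3-stage ⇒ R(z)=1+z+z^2/2+z^3/6
  (e.g. R(-1.42)=0.11099, |R|=0.11099)

Boundary: |R(x)|=1, x<0.
x=-1.42: |R|=0.1110
|R(-0.92)|=0.3734 |R(-0.89)|=0.3886 |R(-0.59)|=0.5498
Bisect:
  x_lo=-3.2411 |R|=2.6633  x_hi=-0.0893 |R|=0.9146
  mid=-1.66520 |R|=0.04833 →hi
  mid=-2.45317 |R|=0.90470 →hi
  mid=-2.84716 |R|=1.64066 →lo
  mid=-2.65016 |R|=1.24066 →lo
  mid=-2.55167 |R|=1.06515 →lo
  mid=-2.50242 |R|=0.98310 →hi
  mid=-2.52704 |R|=1.02366 →lo
  mid=-2.51473 |R|=1.00327 →lo
  mid=-2.50858 |R|=0.99316 →hi
  ...
  [-2.51281,-2.51262] ⇒ x*=-2.5127
Stable set (-2.5127, 0).

(-2.5127,0); λ=-7 ⇒ h* = 0.3590.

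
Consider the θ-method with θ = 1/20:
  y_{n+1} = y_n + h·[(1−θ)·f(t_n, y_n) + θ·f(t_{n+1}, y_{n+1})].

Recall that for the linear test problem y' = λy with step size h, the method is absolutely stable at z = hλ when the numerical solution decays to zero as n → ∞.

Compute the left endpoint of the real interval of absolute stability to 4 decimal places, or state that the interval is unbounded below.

z* = -2.2222.

Set f=λy, z=hλ:
  y_{n+1} = y_n + z·[19/20·y_n + 1/20·y_{n+1}] ⇒ (1 − 1/20z)y_{n+1} = (1 + 19/20z)y_n
  so R(z) = (1 + 19/20z)/(1 − 1/20z).

Need |R(x)|<1, x<0.
x=-0.49: |R|=0.5217
R=−1: 1+19/20x = −1+1/20x ⇒ -9/10x=2 ⇒ x=2/(-9/10)=-2.2222
Confirm numerically:
  x=-2.094: |R|=0.89554 <1
  x=-1.838: |R|=0.68330 <1
  x=-1.697: |R|=0.56427 <1
  x=-2.765: |R|=1.42917 >1
  x=-2.473: |R|=1.20086 >1
Interval (-2.2222, 0).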